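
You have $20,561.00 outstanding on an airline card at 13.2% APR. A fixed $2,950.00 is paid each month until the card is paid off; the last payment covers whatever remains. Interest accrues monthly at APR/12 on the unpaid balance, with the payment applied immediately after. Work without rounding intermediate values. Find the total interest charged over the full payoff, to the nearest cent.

$951.72

Monthly rate r = 13.2%/12 = 1.1% = 0.011.
Payoff takes n = ⌈−ln(1 − rB₀/P)/ln(1+r)⌉ = ⌈7.291⌉ = 8 payments; the last is $862.72.
Total paid = 7·$2,950.00 + $862.72 = $21,512.72.
Total interest = total paid − principal = $21,512.72 − $20,561.00 = $951.72.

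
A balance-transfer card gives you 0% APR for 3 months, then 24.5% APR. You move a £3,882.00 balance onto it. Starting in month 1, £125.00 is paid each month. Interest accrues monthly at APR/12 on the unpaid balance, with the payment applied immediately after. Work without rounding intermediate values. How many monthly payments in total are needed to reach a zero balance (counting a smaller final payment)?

46 months

Promo months 1–3 at r₀ = 0%/12 = 0; months 4+ at r₁ = 24.5%/12 = 0.0204167.
After month 3 (no interest yet): B = £3,882.00 − 3·£125.00 = £3,507.00.
Then at r₁ with £125.00/mo: n₂ = −ln(1 − r₁·B/P)/ln(1+r₁) ≈ 42.08 → 43 more payments.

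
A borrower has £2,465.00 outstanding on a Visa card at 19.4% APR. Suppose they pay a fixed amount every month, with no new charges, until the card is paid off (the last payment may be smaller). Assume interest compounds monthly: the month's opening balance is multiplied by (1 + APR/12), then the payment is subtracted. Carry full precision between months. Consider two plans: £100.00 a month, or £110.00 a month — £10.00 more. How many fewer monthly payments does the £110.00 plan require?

Monthly rate r = 19.4%/12 = 1.61667% = 0.0161667.
At £100.00/mo: n = ⌈−ln(1 − rB₀/P)/ln(1+r)⌉ = 32 payments (last £69.91); total interest = total paid − £2,465.00 = £704.91.
At £110.00/mo: 29 payments (last £5.60); total interest £620.60.
Payments saved = 32 − 29 = 3.

3 fewer payments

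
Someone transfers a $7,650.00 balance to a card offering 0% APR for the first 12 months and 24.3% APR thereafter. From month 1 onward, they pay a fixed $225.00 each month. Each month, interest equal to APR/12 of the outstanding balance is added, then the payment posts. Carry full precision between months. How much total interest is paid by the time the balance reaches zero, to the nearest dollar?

$1,669

Promo months 1–12 at r₀ = 0%/12 = 0; months 13+ at r₁ = 24.3%/12 = 0.02025.
After month 12 (no interest yet): B = $7,650.00 − 12·$225.00 = $4,950.00.
Then at r₁ with $225.00/mo: n₂ = −ln(1 − r₁·B/P)/ln(1+r₁) ≈ 29.41 → 30 more payments.
Total paid = 41·$225.00 + $93.76 = $9,318.76; interest = $9,318.76 − $7,650.00 = $1,668.76.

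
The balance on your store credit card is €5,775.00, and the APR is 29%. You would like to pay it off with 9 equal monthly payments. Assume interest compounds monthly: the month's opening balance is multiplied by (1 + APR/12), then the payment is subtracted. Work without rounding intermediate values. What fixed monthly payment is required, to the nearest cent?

Monthly rate r = 29%/12 = 2.41667% = 0.0241667.
Level-payment amortization: P = B₀·r / (1 − (1+r)^(−n)) = 5775.00·0.0241667 / (1 − 1.02417^(−9)).
Denominator 1 − (1+r)^(−9) = 0.193388762.
P = 139.562 / 0.193388762 ≈ 721.67.

€721.67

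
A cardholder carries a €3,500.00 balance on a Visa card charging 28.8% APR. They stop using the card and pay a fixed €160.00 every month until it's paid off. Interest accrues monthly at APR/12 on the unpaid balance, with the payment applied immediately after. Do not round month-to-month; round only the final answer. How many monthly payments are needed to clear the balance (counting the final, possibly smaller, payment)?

32 payments

Monthly rate r = 28.8%/12 = 2.4% = 0.024.
Recurrence: B ← B·(1+r) − €160.00.
Month 1: interest €84.00; balance after payment €3,424.00.
Month 2: interest €82.18; balance after payment €3,346.18.
Closed form: n = −ln(1 − rB₀/P)/ln(1+r) = −ln(0.475)/ln(1.024) ≈ 31.389, so the balance reaches zero during payment 32.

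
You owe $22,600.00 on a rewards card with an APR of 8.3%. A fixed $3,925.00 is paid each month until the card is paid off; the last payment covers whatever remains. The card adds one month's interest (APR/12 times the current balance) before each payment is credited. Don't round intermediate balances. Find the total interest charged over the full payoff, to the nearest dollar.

$543

Monthly rate r = 8.3%/12 = 0.691667% = 0.00691667.
Payoff takes n = ⌈−ln(1 − rB₀/P)/ln(1+r)⌉ = ⌈5.896⌉ = 6 payments; the last is $3,518.27.
Total paid = 5·$3,925.00 + $3,518.27 = $23,143.27.
Total interest = total paid − principal = $23,143.27 − $22,600.00 = $543.27.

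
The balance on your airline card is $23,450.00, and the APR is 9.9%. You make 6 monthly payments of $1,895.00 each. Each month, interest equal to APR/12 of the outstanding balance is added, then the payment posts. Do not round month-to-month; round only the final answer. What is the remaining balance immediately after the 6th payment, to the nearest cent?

$13,027.88

Monthly rate r = 9.9%/12 = 0.825% = 0.00825.
Each month: B ← B·(1+r) − $1,895.00.
Month 1: interest $193.46; balance after payment $21,748.46.
Month 2: interest $179.42; balance after payment $20,032.89.
Month 3: interest $165.27; balance after payment $18,303.16.
Month 4: interest $151.00; balance after payment $16,559.16.
Month 5: interest $136.61; balance after payment $14,800.77.
Month 6: interest $122.11; balance after payment $13,027.88.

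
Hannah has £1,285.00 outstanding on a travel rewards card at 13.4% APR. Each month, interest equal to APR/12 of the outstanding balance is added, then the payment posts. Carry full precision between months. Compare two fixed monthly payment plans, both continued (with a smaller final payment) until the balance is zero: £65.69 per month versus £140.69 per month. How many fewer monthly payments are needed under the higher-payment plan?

13 fewer payments

Monthly rate r = 13.4%/12 = 1.11667% = 0.0111667.
At £65.69/mo: n = ⌈−ln(1 − rB₀/P)/ln(1+r)⌉ = 23 payments (last £12.81); total interest = total paid − £1,285.00 = £172.99.
At £140.69/mo: 10 payments (last £96.87); total interest £78.08.
Payments saved = 23 − 10 = 13.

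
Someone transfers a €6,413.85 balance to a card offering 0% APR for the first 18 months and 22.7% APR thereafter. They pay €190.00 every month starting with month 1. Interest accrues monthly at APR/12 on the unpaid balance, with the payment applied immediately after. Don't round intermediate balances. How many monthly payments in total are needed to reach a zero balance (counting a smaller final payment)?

Promo months 1–18 at r₀ = 0%/12 = 0; months 19+ at r₁ = 22.7%/12 = 0.0189167.
After month 18 (no interest yet): B = €6,413.85 − 18·€190.00 = €2,993.85.
Then at r₁ with €190.00/mo: n₂ = −ln(1 − r₁·B/P)/ln(1+r₁) ≈ 18.89 → 19 more payments.

37 months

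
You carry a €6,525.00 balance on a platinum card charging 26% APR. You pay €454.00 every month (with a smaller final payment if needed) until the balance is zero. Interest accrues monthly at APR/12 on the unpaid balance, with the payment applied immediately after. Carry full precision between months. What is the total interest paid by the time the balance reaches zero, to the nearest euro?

Monthly rate r = 26%/12 = 2.16667% = 0.0216667.
Payoff takes n = ⌈−ln(1 − rB₀/P)/ln(1+r)⌉ = ⌈17.406⌉ = 18 payments; the last is €185.29.
Total paid = 17·€454.00 + €185.29 = €7,903.29.
Total interest = total paid − principal = €7,903.29 − €6,525.00 = €1,378.29.

€1,378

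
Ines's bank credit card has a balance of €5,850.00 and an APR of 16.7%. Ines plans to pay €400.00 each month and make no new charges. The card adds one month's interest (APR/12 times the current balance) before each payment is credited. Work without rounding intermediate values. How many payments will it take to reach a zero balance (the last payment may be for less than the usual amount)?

17 months

Monthly rate r = 16.7%/12 = 1.39167% = 0.0139167.
Recurrence: B ← B·(1+r) − €400.00.
Month 1: interest €81.41; balance after payment €5,531.41.
Month 2: interest €76.98; balance after payment €5,208.39.
Closed form: n = −ln(1 − rB₀/P)/ln(1+r) = −ln(0.79647)/ln(1.01392) ≈ 16.466, so the balance reaches zero during payment 17.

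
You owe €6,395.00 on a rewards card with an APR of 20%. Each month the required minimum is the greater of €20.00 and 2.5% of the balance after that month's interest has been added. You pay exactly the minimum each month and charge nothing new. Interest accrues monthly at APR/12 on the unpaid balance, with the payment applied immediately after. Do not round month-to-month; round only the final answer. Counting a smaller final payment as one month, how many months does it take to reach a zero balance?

303 months

Monthly rate r = 20%/12 = 1.66667% = 0.0166667.
While 2.5% of the post-interest balance exceeds €20.00, each month B ← (B·(1+r))·(1 − 0.025), i.e. B shrinks by the factor (1+r)·0.975 = 0.99125.
This holds for months 1–239. Entering month 240 the balance is €782.75; 2.5% of the post-interest balance is now below €20.00, so the flat €20.00 minimum applies from here.
From month 240 a fixed €20.00 at rate r clears €782.75 in 64 more payments. Total: 239 + 64 = 303 months.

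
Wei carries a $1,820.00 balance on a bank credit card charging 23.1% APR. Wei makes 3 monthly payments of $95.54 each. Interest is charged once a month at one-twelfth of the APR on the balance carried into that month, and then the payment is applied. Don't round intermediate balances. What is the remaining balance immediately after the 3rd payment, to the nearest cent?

Monthly rate r = 23.1%/12 = 1.925% = 0.01925.
Each month: B ← B·(1+r) − $95.54.
Month 1: interest $35.03; balance after payment $1,759.50.
Month 2: interest $33.87; balance after payment $1,697.83.
Month 3: interest $32.68; balance after payment $1,634.97.

$1,634.97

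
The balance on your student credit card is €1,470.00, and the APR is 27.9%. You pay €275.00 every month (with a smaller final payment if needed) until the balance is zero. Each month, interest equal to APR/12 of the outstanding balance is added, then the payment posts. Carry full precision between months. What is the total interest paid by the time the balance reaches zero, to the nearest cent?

€118.43

Monthly rate r = 27.9%/12 = 2.325% = 0.02325.
Payoff takes n = ⌈−ln(1 − rB₀/P)/ln(1+r)⌉ = ⌈5.774⌉ = 6 payments; the last is €213.43.
Total paid = 5·€275.00 + €213.43 = €1,588.43.
Total interest = total paid − principal = €1,588.43 − €1,470.00 = €118.43.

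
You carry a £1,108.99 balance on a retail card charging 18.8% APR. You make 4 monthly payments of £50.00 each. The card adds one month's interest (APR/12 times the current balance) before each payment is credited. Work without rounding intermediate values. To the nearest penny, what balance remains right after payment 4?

Monthly rate r = 18.8%/12 = 1.56667% = 0.0156667.
Each month: B ← B·(1+r) − £50.00.
Month 1: interest £17.37; balance after payment £1,076.36.
Month 2: interest £16.86; balance after payment £1,043.23.
Month 3: interest £16.34; balance after payment £1,009.57.
Month 4: interest £15.82; balance after payment £975.39.

£975.39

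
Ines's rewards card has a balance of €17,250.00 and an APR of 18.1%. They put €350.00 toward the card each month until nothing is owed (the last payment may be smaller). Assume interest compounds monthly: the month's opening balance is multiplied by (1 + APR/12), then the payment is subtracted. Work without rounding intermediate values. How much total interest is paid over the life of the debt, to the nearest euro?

Monthly rate r = 18.1%/12 = 1.50833% = 0.0150833.
Payoff takes n = ⌈−ln(1 − rB₀/P)/ln(1+r)⌉ = ⌈90.858⌉ = 91 payments; the last is €300.62.
Total paid = 90·€350.00 + €300.62 = €31,800.62.
Total interest = total paid − principal = €31,800.62 − €17,250.00 = €14,550.62.

€14,551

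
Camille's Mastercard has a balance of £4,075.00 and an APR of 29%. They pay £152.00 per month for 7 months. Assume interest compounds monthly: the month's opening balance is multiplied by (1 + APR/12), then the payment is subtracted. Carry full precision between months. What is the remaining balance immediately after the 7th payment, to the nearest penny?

Monthly rate r = 29%/12 = 2.41667% = 0.0241667.
Each month: B ← B·(1+r) − £152.00.
Month 1: interest £98.48; balance after payment £4,021.48.
Month 2: interest £97.19; balance after payment £3,966.66.
Month 3: interest £95.86; balance after payment £3,910.53.
Month 4: interest £94.50; balance after payment £3,853.03.
Month 5: interest £93.11; balance after payment £3,794.15.
Month 6: interest £91.69; balance after payment £3,733.84.
Month 7: interest £90.23; balance after payment £3,672.07.

£3,672.07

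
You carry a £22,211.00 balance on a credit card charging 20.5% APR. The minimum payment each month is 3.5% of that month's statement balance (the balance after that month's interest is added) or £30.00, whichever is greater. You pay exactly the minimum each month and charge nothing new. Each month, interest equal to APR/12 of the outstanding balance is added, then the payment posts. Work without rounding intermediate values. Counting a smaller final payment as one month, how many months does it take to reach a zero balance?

214 months

Monthly rate r = 20.5%/12 = 1.70833% = 0.0170833.
While 3.5% of the post-interest balance exceeds £30.00, each month B ← (B·(1+r))·(1 − 0.035), i.e. B shrinks by the factor (1+r)·0.965 = 0.98149.
This holds for months 1–176. Entering month 177 the balance is £828.18; 3.5% of the post-interest balance is now below £30.00, so the flat £30.00 minimum applies from here.
From month 177 a fixed £30.00 at rate r clears £828.18 in 38 more payments. Total: 176 + 38 = 214 months.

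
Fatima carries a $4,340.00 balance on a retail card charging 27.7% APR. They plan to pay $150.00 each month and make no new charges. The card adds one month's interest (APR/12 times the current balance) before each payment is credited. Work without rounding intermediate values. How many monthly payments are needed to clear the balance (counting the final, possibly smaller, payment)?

49 payments

Monthly rate r = 27.7%/12 = 2.30833% = 0.0230833.
Recurrence: B ← B·(1+r) − $150.00.
Month 1: interest $100.18; balance after payment $4,290.18.
Month 2: interest $99.03; balance after payment $4,239.21.
Closed form: n = −ln(1 − rB₀/P)/ln(1+r) = −ln(0.33212)/ln(1.02308) ≈ 48.300, so the balance reaches zero during payment 49.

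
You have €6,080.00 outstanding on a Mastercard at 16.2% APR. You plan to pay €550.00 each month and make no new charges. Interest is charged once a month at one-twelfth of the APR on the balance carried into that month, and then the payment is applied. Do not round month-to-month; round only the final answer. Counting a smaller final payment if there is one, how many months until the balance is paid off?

13 payments

Monthly rate r = 16.2%/12 = 1.35% = 0.0135.
Recurrence: B ← B·(1+r) − €550.00.
Month 1: interest €82.08; balance after payment €5,612.08.
Month 2: interest €75.76; balance after payment €5,137.84.
Closed form: n = −ln(1 − rB₀/P)/ln(1+r) = −ln(0.85076)/ln(1.0135) ≈ 12.053, so the balance reaches zero during payment 13.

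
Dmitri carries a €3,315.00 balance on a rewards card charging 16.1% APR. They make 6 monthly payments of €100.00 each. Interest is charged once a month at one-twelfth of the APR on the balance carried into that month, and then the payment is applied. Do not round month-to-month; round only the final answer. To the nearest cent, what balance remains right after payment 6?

€2,970.48

Monthly rate r = 16.1%/12 = 1.34167% = 0.0134167.
Each month: B ← B·(1+r) − €100.00.
Month 1: interest €44.48; balance after payment €3,259.48.
Month 2: interest €43.73; balance after payment €3,203.21.
Month 3: interest €42.98; balance after payment €3,146.18.
Month 4: interest €42.21; balance after payment €3,088.40.
Month 5: interest €41.44; balance after payment €3,029.83.
Month 6: interest €40.65; balance after payment €2,970.48.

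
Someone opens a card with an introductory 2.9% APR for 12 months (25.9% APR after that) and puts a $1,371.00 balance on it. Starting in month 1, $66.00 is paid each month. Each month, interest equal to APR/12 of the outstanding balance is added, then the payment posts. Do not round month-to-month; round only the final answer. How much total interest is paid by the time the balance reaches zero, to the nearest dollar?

$107

Promo months 1–12 at r₀ = 2.9%/12 = 0.00241667; months 13+ at r₁ = 25.9%/12 = 0.0215833.
After month 12: iterate B ← B·(1+r₀) − $66.00 for 12 months → $608.68.
Then at r₁ with $66.00/mo: n₂ = −ln(1 − r₁·B/P)/ln(1+r₁) ≈ 10.39 → 11 more payments.
Total paid = 22·$66.00 + $26.19 = $1,478.19; interest = $1,478.19 − $1,371.00 = $107.19.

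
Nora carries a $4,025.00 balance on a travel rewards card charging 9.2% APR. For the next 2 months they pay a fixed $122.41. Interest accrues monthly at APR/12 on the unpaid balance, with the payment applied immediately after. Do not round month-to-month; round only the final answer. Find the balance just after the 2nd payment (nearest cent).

$3,841.19

Monthly rate r = 9.2%/12 = 0.766667% = 0.00766667.
Each month: B ← B·(1+r) − $122.41.
Month 1: interest $30.86; balance after payment $3,933.45.
Month 2: interest $30.16; balance after payment $3,841.19.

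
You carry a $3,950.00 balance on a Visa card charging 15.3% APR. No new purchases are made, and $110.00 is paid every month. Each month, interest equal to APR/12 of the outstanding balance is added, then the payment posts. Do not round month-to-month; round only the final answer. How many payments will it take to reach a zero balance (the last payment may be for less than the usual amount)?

49 payments

Monthly rate r = 15.3%/12 = 1.275% = 0.01275.
Recurrence: B ← B·(1+r) − $110.00.
Month 1: interest $50.36; balance after payment $3,890.36.
Month 2: interest $49.60; balance after payment $3,829.96.
Closed form: n = −ln(1 − rB₀/P)/ln(1+r) = −ln(0.54216)/ln(1.01275) ≈ 48.321, so the balance reaches zero during payment 49.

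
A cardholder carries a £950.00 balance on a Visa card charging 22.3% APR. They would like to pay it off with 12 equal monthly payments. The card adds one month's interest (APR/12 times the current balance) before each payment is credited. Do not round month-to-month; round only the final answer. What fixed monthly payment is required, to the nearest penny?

Monthly rate r = 22.3%/12 = 1.85833% = 0.0185833.
Level-payment amortization: P = B₀·r / (1 − (1+r)^(−n)) = 950.00·0.0185833 / (1 − 1.01858^(−12)).
Denominator 1 − (1+r)^(−12) = 0.198245859.
P = 17.6542 / 0.198245859 ≈ 89.05.

£89.05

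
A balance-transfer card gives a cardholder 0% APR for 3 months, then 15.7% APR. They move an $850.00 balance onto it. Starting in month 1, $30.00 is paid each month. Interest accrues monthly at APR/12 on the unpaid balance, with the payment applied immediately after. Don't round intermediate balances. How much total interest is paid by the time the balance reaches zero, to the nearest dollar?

Promo months 1–3 at r₀ = 0%/12 = 0; months 4+ at r₁ = 15.7%/12 = 0.0130833.
After month 3 (no interest yet): B = $850.00 − 3·$30.00 = $760.00.
Then at r₁ with $30.00/mo: n₂ = −ln(1 − r₁·B/P)/ln(1+r₁) ≈ 30.98 → 31 more payments.
Total paid = 33·$30.00 + $29.27 = $1,019.27; interest = $1,019.27 − $850.00 = $169.27.

$169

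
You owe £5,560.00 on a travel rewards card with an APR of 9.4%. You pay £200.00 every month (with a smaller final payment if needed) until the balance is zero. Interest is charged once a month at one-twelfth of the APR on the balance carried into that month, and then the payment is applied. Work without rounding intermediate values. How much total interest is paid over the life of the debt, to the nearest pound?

£735

Monthly rate r = 9.4%/12 = 0.783333% = 0.00783333.
Payoff takes n = ⌈−ln(1 − rB₀/P)/ln(1+r)⌉ = ⌈31.476⌉ = 32 payments; the last is £95.42.
Total paid = 31·£200.00 + £95.42 = £6,295.42.
Total interest = total paid − principal = £6,295.42 − £5,560.00 = £735.42.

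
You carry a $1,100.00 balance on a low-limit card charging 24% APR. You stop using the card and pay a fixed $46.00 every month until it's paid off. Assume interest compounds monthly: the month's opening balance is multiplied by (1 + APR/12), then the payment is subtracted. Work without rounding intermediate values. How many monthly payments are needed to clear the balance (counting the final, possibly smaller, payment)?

Monthly rate r = 24%/12 = 2% = 0.02.
Recurrence: B ← B·(1+r) − $46.00.
Month 1: interest $22.00; balance after payment $1,076.00.
Month 2: interest $21.52; balance after payment $1,051.52.
Closed form: n = −ln(1 − rB₀/P)/ln(1+r) = −ln(0.52174)/ln(1.02) ≈ 32.854, so the balance reaches zero during payment 33.

33 months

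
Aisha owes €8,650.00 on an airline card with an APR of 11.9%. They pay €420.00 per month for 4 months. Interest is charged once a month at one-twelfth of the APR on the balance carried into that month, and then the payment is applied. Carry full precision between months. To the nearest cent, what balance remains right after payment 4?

€7,293.10

Monthly rate r = 11.9%/12 = 0.991667% = 0.00991667.
Each month: B ← B·(1+r) − €420.00.
Month 1: interest €85.78; balance after payment €8,315.78.
Month 2: interest €82.46; balance after payment €7,978.24.
Month 3: interest €79.12; balance after payment €7,637.36.
Month 4: interest €75.74; balance after payment €7,293.10.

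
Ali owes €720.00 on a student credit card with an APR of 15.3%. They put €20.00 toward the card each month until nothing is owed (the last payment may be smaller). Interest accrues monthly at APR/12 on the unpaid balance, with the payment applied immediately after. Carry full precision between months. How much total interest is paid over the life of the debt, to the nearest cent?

€249.83

Monthly rate r = 15.3%/12 = 1.275% = 0.01275.
Payoff takes n = ⌈−ln(1 − rB₀/P)/ln(1+r)⌉ = ⌈48.490⌉ = 49 payments; the last is €9.83.
Total paid = 48·€20.00 + €9.83 = €969.83.
Total interest = total paid − principal = €969.83 − €720.00 = €249.83.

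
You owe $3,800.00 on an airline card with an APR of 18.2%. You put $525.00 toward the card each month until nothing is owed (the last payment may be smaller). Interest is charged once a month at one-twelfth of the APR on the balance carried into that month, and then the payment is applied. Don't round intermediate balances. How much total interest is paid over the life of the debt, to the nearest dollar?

$256

Monthly rate r = 18.2%/12 = 1.51667% = 0.0151667.
Payoff takes n = ⌈−ln(1 − rB₀/P)/ln(1+r)⌉ = ⌈7.725⌉ = 8 payments; the last is $381.46.
Total paid = 7·$525.00 + $381.46 = $4,056.46.
Total interest = total paid − principal = $4,056.46 − $3,800.00 = $256.46.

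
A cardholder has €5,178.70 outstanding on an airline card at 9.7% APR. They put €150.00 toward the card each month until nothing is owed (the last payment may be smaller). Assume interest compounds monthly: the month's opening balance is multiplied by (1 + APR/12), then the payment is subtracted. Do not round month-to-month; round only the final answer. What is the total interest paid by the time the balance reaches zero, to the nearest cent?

Monthly rate r = 9.7%/12 = 0.808333% = 0.00808333.
Payoff takes n = ⌈−ln(1 − rB₀/P)/ln(1+r)⌉ = ⌈40.644⌉ = 41 payments; the last is €96.76.
Total paid = 40·€150.00 + €96.76 = €6,096.76.
Total interest = total paid − principal = €6,096.76 − €5,178.70 = €918.06.

€918.06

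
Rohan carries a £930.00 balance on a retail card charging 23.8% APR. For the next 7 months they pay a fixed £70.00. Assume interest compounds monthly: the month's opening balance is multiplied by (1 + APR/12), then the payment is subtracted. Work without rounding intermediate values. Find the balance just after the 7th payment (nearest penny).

Monthly rate r = 23.8%/12 = 1.98333% = 0.0198333.
Each month: B ← B·(1+r) − £70.00.
Month 1: interest £18.45; balance after payment £878.45.
Month 2: interest £17.42; balance after payment £825.87.
Month 3: interest £16.38; balance after payment £772.25.
Month 4: interest £15.32; balance after payment £717.56.
Month 5: interest £14.23; balance after payment £661.80.
Month 6: interest £13.13; balance after payment £604.92.
Month 7: interest £12.00; balance after payment £546.92.

£546.92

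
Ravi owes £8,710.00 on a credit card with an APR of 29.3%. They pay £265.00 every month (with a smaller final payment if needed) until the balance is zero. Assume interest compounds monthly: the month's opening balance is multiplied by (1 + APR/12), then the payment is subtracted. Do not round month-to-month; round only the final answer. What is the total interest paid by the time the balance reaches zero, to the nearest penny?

Monthly rate r = 29.3%/12 = 2.44167% = 0.0244167.
Payoff takes n = ⌈−ln(1 − rB₀/P)/ln(1+r)⌉ = ⌈67.244⌉ = 68 payments; the last is £65.18.
Total paid = 67·£265.00 + £65.18 = £17,820.18.
Total interest = total paid − principal = £17,820.18 − £8,710.00 = £9,110.18.

£9,110.18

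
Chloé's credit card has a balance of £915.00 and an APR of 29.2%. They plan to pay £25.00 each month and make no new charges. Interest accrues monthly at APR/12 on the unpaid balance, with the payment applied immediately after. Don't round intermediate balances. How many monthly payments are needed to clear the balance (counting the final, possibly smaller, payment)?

Monthly rate r = 29.2%/12 = 2.43333% = 0.0243333.
Recurrence: B ← B·(1+r) − £25.00.
Month 1: interest £22.26; balance after payment £912.26.
Month 2: interest £22.20; balance after payment £909.46.
Closed form: n = −ln(1 − rB₀/P)/ln(1+r) = −ln(0.1094)/ln(1.02433) ≈ 92.037, so the balance reaches zero during payment 93.

93 payments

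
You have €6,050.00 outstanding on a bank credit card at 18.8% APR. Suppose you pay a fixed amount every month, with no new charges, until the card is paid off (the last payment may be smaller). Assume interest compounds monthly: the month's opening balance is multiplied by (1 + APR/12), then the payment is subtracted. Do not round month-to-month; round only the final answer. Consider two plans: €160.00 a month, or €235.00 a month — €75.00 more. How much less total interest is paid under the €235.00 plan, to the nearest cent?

€1,430.61

Monthly rate r = 18.8%/12 = 1.56667% = 0.0156667.
At €160.00/mo: n = ⌈−ln(1 − rB₀/P)/ln(1+r)⌉ = 58 payments (last €117.39); total interest = total paid − €6,050.00 = €3,187.39.
At €235.00/mo: 34 payments (last €51.78); total interest €1,756.78.
Interest saved = €3,187.39 − €1,756.78 = €1,430.61.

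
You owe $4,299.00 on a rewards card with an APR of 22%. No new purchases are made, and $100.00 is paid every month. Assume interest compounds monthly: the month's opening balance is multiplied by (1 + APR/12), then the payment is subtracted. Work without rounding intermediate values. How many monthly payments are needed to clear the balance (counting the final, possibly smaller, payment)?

Monthly rate r = 22%/12 = 1.83333% = 0.0183333.
Recurrence: B ← B·(1+r) − $100.00.
Month 1: interest $78.81; balance after payment $4,277.81.
Month 2: interest $78.43; balance after payment $4,256.24.
Closed form: n = −ln(1 − rB₀/P)/ln(1+r) = −ln(0.21185)/ln(1.01833) ≈ 85.421, so the balance reaches zero during payment 86.

86 payments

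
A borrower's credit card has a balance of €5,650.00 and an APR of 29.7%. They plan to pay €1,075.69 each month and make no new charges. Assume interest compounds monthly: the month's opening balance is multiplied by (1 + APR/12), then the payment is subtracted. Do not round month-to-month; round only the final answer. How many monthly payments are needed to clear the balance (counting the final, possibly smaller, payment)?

Monthly rate r = 29.7%/12 = 2.475% = 0.02475.
Recurrence: B ← B·(1+r) − €1,075.69.
Month 1: interest €139.84; balance after payment €4,714.15.
Month 2: interest €116.68; balance after payment €3,755.13.
Month 3: interest €92.94; balance after payment €2,772.38.
Month 4: interest €68.62; balance after payment €1,765.31.
Month 5: interest €43.69; balance after payment €733.31.
Month 6: interest €18.15; balance after payment €0.00.

6 payments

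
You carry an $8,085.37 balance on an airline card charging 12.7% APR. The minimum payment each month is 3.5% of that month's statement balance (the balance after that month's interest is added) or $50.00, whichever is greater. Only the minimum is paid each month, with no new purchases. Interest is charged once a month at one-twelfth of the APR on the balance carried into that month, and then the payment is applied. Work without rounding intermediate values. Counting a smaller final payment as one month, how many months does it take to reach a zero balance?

104 months

Monthly rate r = 12.7%/12 = 1.05833% = 0.0105833.
While 3.5% of the post-interest balance exceeds $50.00, each month B ← (B·(1+r))·(1 − 0.035), i.e. B shrinks by the factor (1+r)·0.965 = 0.97521.
This holds for months 1–70. Entering month 71 the balance is $1,395.28; 3.5% of the post-interest balance is now below $50.00, so the flat $50.00 minimum applies from here.
From month 71 a fixed $50.00 at rate r clears $1,395.28 in 34 more payments. Total: 70 + 34 = 104 months.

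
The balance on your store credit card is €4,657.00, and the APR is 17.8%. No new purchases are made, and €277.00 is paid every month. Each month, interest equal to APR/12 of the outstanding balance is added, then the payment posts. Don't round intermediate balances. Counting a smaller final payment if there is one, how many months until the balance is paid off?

Monthly rate r = 17.8%/12 = 1.48333% = 0.0148333.
Recurrence: B ← B·(1+r) − €277.00.
Month 1: interest €69.08; balance after payment €4,449.08.
Month 2: interest €65.99; balance after payment €4,238.07.
Closed form: n = −ln(1 − rB₀/P)/ln(1+r) = −ln(0.75062)/ln(1.01483) ≈ 19.482, so the balance reaches zero during payment 20.

20 payments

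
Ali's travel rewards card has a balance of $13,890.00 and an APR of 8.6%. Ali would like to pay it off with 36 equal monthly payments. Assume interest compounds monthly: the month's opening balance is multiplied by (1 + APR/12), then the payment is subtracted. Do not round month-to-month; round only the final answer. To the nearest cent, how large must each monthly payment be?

Monthly rate r = 8.6%/12 = 0.716667% = 0.00716667.
Level-payment amortization: P = B₀·r / (1 − (1+r)^(−n)) = 13890.00·0.00716667 / (1 − 1.00717^(−36)).
Denominator 1 − (1+r)^(−36) = 0.226693571.
P = 99.545 / 0.226693571 ≈ 439.12.

$439.12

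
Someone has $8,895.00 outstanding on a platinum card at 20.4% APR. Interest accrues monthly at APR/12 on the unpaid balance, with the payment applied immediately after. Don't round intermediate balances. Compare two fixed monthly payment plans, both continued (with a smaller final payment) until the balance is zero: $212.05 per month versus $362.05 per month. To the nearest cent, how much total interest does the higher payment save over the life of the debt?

$4,094.02

Monthly rate r = 20.4%/12 = 1.7% = 0.017.
At $212.05/mo: n = ⌈−ln(1 − rB₀/P)/ln(1+r)⌉ = 75 payments (last $15.60); total interest = total paid − $8,895.00 = $6,812.30.
At $362.05/mo: 33 payments (last $27.68); total interest $2,718.28.
Interest saved = $6,812.30 − $2,718.28 = $4,094.02.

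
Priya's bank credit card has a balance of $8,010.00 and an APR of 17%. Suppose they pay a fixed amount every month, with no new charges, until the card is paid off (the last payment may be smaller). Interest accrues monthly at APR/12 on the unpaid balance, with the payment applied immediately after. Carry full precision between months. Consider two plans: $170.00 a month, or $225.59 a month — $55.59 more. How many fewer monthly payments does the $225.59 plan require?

29 fewer payments

Monthly rate r = 17%/12 = 1.41667% = 0.0141667.
At $170.00/mo: n = ⌈−ln(1 − rB₀/P)/ln(1+r)⌉ = 79 payments (last $47.00); total interest = total paid − $8,010.00 = $5,297.00.
At $225.59/mo: 50 payments (last $159.07); total interest $3,202.98.
Payments saved = 79 − 50 = 29.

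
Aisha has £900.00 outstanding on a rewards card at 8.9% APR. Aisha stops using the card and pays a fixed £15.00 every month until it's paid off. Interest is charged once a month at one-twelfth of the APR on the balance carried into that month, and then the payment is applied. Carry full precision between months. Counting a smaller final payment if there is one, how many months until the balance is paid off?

Monthly rate r = 8.9%/12 = 0.741667% = 0.00741667.
Recurrence: B ← B·(1+r) − £15.00.
Month 1: interest £6.67; balance after payment £891.67.
Month 2: interest £6.61; balance after payment £883.29.
Closed form: n = −ln(1 − rB₀/P)/ln(1+r) = −ln(0.555)/ln(1.00742) ≈ 79.681, so the balance reaches zero during payment 80.

80 months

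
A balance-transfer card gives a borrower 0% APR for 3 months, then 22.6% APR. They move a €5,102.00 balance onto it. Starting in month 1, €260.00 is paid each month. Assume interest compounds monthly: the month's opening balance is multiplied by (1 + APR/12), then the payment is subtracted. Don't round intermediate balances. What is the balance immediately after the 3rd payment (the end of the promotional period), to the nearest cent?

€4,322.00

Promo months 1–3 at r₀ = 0%/12 = 0; months 4+ at r₁ = 22.6%/12 = 0.0188333.
After month 3 (no interest yet): B = €5,102.00 − 3·€260.00 = €4,322.00.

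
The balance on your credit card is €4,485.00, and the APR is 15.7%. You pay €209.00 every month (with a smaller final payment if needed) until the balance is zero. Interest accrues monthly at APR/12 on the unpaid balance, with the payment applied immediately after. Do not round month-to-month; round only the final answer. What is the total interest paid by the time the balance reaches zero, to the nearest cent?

Monthly rate r = 15.7%/12 = 1.30833% = 0.0130833.
Payoff takes n = ⌈−ln(1 − rB₀/P)/ln(1+r)⌉ = ⌈25.354⌉ = 26 payments; the last is €74.23.
Total paid = 25·€209.00 + €74.23 = €5,299.23.
Total interest = total paid − principal = €5,299.23 − €4,485.00 = €814.23.

€814.23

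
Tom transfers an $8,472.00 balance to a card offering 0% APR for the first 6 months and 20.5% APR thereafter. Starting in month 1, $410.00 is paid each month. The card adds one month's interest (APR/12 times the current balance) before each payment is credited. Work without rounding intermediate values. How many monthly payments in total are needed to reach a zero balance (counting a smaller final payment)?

24 months

Promo months 1–6 at r₀ = 0%/12 = 0; months 7+ at r₁ = 20.5%/12 = 0.0170833.
After month 6 (no interest yet): B = $8,472.00 − 6·$410.00 = $6,012.00.
Then at r₁ with $410.00/mo: n₂ = −ln(1 − r₁·B/P)/ln(1+r₁) ≈ 17.02 → 18 more payments.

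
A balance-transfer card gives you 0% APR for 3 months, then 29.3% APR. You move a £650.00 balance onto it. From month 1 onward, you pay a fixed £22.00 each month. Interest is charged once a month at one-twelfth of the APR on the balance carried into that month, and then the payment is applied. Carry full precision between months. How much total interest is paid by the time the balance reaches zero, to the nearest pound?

Promo months 1–3 at r₀ = 0%/12 = 0; months 4+ at r₁ = 29.3%/12 = 0.0244167.
After month 3 (no interest yet): B = £650.00 − 3·£22.00 = £584.00.
Then at r₁ with £22.00/mo: n₂ = −ln(1 − r₁·B/P)/ln(1+r₁) ≈ 43.30 → 44 more payments.
Total paid = 46·£22.00 + £6.67 = £1,018.67; interest = £1,018.67 − £650.00 = £368.67.

£369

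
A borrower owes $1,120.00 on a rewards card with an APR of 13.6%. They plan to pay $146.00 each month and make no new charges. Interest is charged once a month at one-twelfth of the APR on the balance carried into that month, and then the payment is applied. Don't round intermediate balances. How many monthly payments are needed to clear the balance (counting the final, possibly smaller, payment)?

9 months

Monthly rate r = 13.6%/12 = 1.13333% = 0.0113333.
Recurrence: B ← B·(1+r) − $146.00.
Month 1: interest $12.69; balance after payment $986.69.
Month 2: interest $11.18; balance after payment $851.88.
Closed form: n = −ln(1 − rB₀/P)/ln(1+r) = −ln(0.91306)/ln(1.01133) ≈ 8.071, so the balance reaches zero during payment 9.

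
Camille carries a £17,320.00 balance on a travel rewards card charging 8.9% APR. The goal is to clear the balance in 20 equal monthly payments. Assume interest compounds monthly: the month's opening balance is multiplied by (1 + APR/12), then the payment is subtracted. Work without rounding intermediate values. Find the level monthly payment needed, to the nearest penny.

£935.02

Monthly rate r = 8.9%/12 = 0.741667% = 0.00741667.
Level-payment amortization: P = B₀·r / (1 − (1+r)^(−n)) = 17320.00·0.00741667 / (1 − 1.00742^(−20)).
Denominator 1 − (1+r)^(−20) = 0.137384278.
P = 128.457 / 0.137384278 ≈ 935.02.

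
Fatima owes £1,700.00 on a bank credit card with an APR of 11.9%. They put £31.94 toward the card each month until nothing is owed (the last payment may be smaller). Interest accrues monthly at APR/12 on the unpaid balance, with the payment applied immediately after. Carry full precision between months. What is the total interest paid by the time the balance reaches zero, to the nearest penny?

Monthly rate r = 11.9%/12 = 0.991667% = 0.00991667.
Payoff takes n = ⌈−ln(1 − rB₀/P)/ln(1+r)⌉ = ⌈76.043⌉ = 77 payments; the last is £1.38.
Total paid = 76·£31.94 + £1.38 = £2,428.82.
Total interest = total paid − principal = £2,428.82 − £1,700.00 = £728.82.

£728.82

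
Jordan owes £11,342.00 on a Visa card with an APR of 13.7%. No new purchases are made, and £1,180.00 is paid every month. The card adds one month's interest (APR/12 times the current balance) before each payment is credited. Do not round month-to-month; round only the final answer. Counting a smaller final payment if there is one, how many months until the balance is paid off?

Monthly rate r = 13.7%/12 = 1.14167% = 0.0114167.
Recurrence: B ← B·(1+r) − £1,180.00.
Month 1: interest £129.49; balance after payment £10,291.49.
Month 2: interest £117.49; balance after payment £9,228.98.
Closed form: n = −ln(1 − rB₀/P)/ln(1+r) = −ln(0.89026)/ln(1.01142) ≈ 10.239, so the balance reaches zero during payment 11.

11 months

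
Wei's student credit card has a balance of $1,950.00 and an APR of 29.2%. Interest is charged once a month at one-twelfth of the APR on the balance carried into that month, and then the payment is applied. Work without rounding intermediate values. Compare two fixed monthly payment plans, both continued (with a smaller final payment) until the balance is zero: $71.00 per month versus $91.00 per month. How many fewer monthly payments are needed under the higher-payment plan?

15 fewer payments

Monthly rate r = 29.2%/12 = 2.43333% = 0.0243333.
At $71.00/mo: n = ⌈−ln(1 − rB₀/P)/ln(1+r)⌉ = 46 payments (last $64.05); total interest = total paid − $1,950.00 = $1,309.05.
At $91.00/mo: 31 payments (last $59.63); total interest $839.63.
Payments saved = 46 − 31 = 15.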